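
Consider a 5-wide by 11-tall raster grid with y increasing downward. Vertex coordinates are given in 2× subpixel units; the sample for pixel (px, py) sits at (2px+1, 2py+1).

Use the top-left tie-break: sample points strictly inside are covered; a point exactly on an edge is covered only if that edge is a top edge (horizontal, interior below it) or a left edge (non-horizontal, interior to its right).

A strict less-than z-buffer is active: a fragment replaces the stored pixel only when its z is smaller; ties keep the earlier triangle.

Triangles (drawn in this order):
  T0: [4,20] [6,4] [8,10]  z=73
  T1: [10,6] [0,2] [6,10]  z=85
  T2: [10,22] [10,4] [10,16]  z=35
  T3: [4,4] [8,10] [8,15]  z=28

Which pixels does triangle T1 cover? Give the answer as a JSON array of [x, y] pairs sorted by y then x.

T0:
  2·area = 44
  edge (4, 20)→(6, 4): d=(2,-16) top-left  bias=+0
  edge (6, 4)→(8, 10): d=(2,6) right/bottom  bias=-1
  edge (8, 10)→(4, 20): d=(-4,10) right/bottom  bias=-1
    (2,0)@(5, 1): e=[-22,0,66] → ·  [on edge]
    (3,3)@(7, 7): e=[22,0,22] → ·  [on edge]
    (3,4)@(7, 9): e=[26,4,14] → █
    (4,4)@(9, 9): e=[58,-8,-6] → ·
    (3,5)@(7, 11): e=[30,8,6] → █
    (4,5)@(9, 11): e=[62,-4,-14] → ·
    (2,6)@(5, 13): e=[2,24,18] → █
    (3,6)@(7, 13): e=[34,12,-2] → ·
    (4,6)@(9, 13): e=[66,0,-22] → ·  [on edge]
    (2,7)@(5, 15): e=[6,28,10] → █
    (3,7)@(7, 15): e=[38,16,-10] → ·
    (2,8)@(5, 17): e=[10,32,2] → █
  covered (5 px):
    · · · · ·
    · · · · ·
    · · · · ·
    · · · · ·
    · · · █ ·
    · · · █ ·
    · · █ · ·
    · · █ · ·
    · · █ · ·
    · · · · ·
    · · · · ·
T1:
  2·area = 56  (B↔C swapped to make it positive)
  edge (10, 6)→(6, 10): d=(-4,4) right/bottom  bias=-1
  edge (6, 10)→(0, 2): d=(-6,-8) top-left  bias=+0
  edge (0, 2)→(10, 6): d=(10,4) right/bottom  bias=-1
    (0,1)@(1, 3): e=[48,2,6] → █
    (1,1)@(3, 3): e=[40,18,-2] → ·
    (0,2)@(1, 5): e=[40,-10,26] → ·
    (1,2)@(3, 5): e=[32,6,18] → █
    (2,2)@(5, 5): e=[24,22,10] → █
    (3,2)@(7, 5): e=[16,38,2] → █
    (4,2)@(9, 5): e=[8,54,-6] → ·
    (1,3)@(3, 7): e=[24,-6,38] → ·
    (2,3)@(5, 7): e=[16,10,30] → █
    (4,3)@(9, 7): e=[0,42,14] → ·  [on edge]
    (2,4)@(5, 9): e=[8,-2,50] → ·
    (3,4)@(7, 9): e=[0,14,42] → ·  [on edge]
    (2,5)@(5, 11): e=[0,-14,70] → ·  [on edge]
    (1,6)@(3, 13): e=[0,-42,98] → ·  [on edge]
    (0,7)@(1, 15): e=[0,-70,126] → ·  [on edge]
  covered (6 px):
    · · · · ·
    █ · · · ·
    · █ █ █ ·
    · · █ █ ·
    · · · · ·
    · · · · ·
    · · · · ·
    · · · · ·
    · · · · ·
    · · · · ·
    · · · · ·
T2:
  degenerate (2·area = 0) — covers nothing
T3:
  2·area = 20
  edge (4, 4)→(8, 10): d=(4,6) right/bottom  bias=-1
  edge (8, 10)→(8, 15): d=(0,5) right/bottom  bias=-1
  edge (8, 15)→(4, 4): d=(-4,-11) top-left  bias=+0
    (3,4)@(7, 9): e=[2,5,13] → █
    (4,4)@(9, 9): e=[-10,-5,35] → ·
    (3,5)@(7, 11): e=[10,5,5] → █
    (4,5)@(9, 11): e=[-2,-5,27] → ·
    (3,6)@(7, 13): e=[18,5,-3] → ·
  covered (2 px):
    · · · · ·
    · · · · ·
    · · · · ·
    · · · · ·
    · · · █ ·
    · · · █ ·
    · · · · ·
    · · · · ·
    · · · · ·
    · · · · ·
    · · · · ·

Final: [[0,1],[1,2],[2,2],[3,2],[2,3],[3,3]]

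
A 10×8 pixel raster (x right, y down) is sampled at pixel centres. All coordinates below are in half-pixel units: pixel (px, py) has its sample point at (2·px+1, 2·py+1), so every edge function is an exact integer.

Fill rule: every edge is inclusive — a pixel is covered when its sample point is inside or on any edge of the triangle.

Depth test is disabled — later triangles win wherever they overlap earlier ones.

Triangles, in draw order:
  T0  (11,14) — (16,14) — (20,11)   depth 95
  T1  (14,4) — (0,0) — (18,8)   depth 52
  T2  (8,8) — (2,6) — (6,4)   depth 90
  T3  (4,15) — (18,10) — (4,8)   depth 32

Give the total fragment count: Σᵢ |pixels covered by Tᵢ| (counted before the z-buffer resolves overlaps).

T0:
  2·area = 15  (B↔C swapped to make it positive)
  edge (11, 14)→(20, 11): d=(9,-3) inclusive
  edge (20, 11)→(16, 14): d=(-4,3) inclusive
  edge (16, 14)→(11, 14): d=(-5,0) inclusive
    (7,6)@(15, 13): e=[3,7,5] → #
    (8,6)@(17, 13): e=[9,1,5] → #
    (9,6)@(19, 13): e=[15,-5,5] → ·
    (7,7)@(15, 15): e=[21,-1,-5] → ·
    (8,7)@(17, 15): e=[27,-7,-5] → ·
  covered (2 px):
    · · · · · · · · · ·
    · · · · · · · · · ·
    · · · · · · · · · ·
    · · · · · · · · · ·
    · · · · · · · · · ·
    · · · · · · · · · ·
    · · · · · · · # # ·
    · · · · · · · · · ·
T1:
  2·area = 40  (B↔C swapped to make it positive)
  edge (14, 4)→(18, 8): d=(4,4) inclusive
  edge (18, 8)→(0, 0): d=(-18,-8) inclusive
  edge (0, 0)→(14, 4): d=(14,4) inclusive
    (1,0)@(3, 1): e=[32,6,2] → #
    (2,0)@(5, 1): e=[24,22,-6] → ·
    (5,0)@(11, 1): e=[0,70,-30] → ·  [on edge]
    (1,1)@(3, 3): e=[40,-30,30] → ·
    (3,1)@(7, 3): e=[24,2,14] → #
    (4,1)@(9, 3): e=[16,18,6] → #
    (5,1)@(11, 3): e=[8,34,-2] → ·
    (6,1)@(13, 3): e=[0,50,-10] → ·  [on edge]
    (3,2)@(7, 5): e=[32,-34,42] → ·
    (4,2)@(9, 5): e=[24,-18,34] → ·
    (6,2)@(13, 5): e=[8,14,18] → #
    (7,2)@(15, 5): e=[0,30,10] → #  [on edge]
    (8,3)@(17, 7): e=[0,10,30] → #  [on edge]
    (9,4)@(19, 9): e=[0,-10,50] → ·  [on edge]
  covered (6 px):
    · # · · · · · · · ·
    · · · # # · · · · ·
    · · · · · · # # · ·
    · · · · · · · · # ·
    · · · · · · · · · ·
    · · · · · · · · · ·
    · · · · · · · · · ·
    · · · · · · · · · ·
T2:
  2·area = 20
  edge (8, 8)→(2, 6): d=(-6,-2) inclusive
  edge (2, 6)→(6, 4): d=(4,-2) inclusive
  edge (6, 4)→(8, 8): d=(2,4) inclusive
    (2,2)@(5, 5): e=[12,2,6] → #
    (3,2)@(7, 5): e=[16,6,-2] → ·
    (2,3)@(5, 7): e=[0,10,10] → #  [on edge]
    (3,3)@(7, 7): e=[4,14,2] → #
    (4,3)@(9, 7): e=[8,18,-6] → ·
    (2,4)@(5, 9): e=[-12,18,14] → ·
    (3,4)@(7, 9): e=[-8,22,6] → ·
    (5,4)@(11, 9): e=[0,30,-10] → ·  [on edge]
    (8,5)@(17, 11): e=[0,50,-30] → ·  [on edge]
  covered (3 px):
    · · · · · · · · · ·
    · · · · · · · · · ·
    · · # · · · · · · ·
    · · # # · · · · · ·
    · · · · · · · · · ·
    · · · · · · · · · ·
    · · · · · · · · · ·
    · · · · · · · · · ·
T3:
  2·area = 98  (B↔C swapped to make it positive)
  edge (4, 15)→(4, 8): d=(0,-7) inclusive
  edge (4, 8)→(18, 10): d=(14,2) inclusive
  edge (18, 10)→(4, 15): d=(-14,5) inclusive
    (2,4)@(5, 9): e=[7,12,79] → #
    (3,4)@(7, 9): e=[21,8,69] → #
    (4,4)@(9, 9): e=[35,4,59] → #
    (5,4)@(11, 9): e=[49,0,49] → #  [on edge]
    (6,4)@(13, 9): e=[63,-4,39] → ·
    (2,5)@(5, 11): e=[7,40,51] → #
    (6,5)@(13, 11): e=[63,24,11] → #
    (7,5)@(15, 11): e=[77,20,1] → #
    (8,5)@(17, 11): e=[91,16,-9] → ·
    (2,6)@(5, 13): e=[7,68,23] → #
    (5,6)@(11, 13): e=[49,56,-7] → ·
    (6,6)@(13, 13): e=[63,52,-17] → ·
  covered (13 px):
    · · · · · · · · · ·
    · · · · · · · · · ·
    · · · · · · · · · ·
    · · · · · · · · · ·
    · · # # # # · · · ·
    · · # # # # # # · ·
    · · # # # · · · · ·
    · · · · · · · · · ·

Answer: 24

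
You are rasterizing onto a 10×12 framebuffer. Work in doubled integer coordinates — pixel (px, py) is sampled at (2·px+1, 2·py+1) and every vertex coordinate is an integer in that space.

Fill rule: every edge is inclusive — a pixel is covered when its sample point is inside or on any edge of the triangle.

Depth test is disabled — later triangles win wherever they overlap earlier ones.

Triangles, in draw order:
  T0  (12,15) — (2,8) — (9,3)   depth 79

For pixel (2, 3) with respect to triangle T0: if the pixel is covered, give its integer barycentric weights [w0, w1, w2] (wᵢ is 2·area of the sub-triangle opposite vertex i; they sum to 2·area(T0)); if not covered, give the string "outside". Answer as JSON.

T0:
  2·area = 99
  edge (12, 15)→(2, 8): d=(-10,-7) inclusive
  edge (2, 8)→(9, 3): d=(7,-5) inclusive
  edge (9, 3)→(12, 15): d=(3,12) inclusive
    (4,1)@(9, 3): e=[99,0,0] → █  [on edge]
    (5,1)@(11, 3): e=[113,10,-24] → ·
    (3,2)@(7, 5): e=[65,4,30] → █
    (5,2)@(11, 5): e=[93,24,-18] → ·
    (2,3)@(5, 7): e=[31,8,60] → █
    (5,3)@(11, 7): e=[73,38,-12] → ·
    (2,4)@(5, 9): e=[11,22,66] → █
    (5,4)@(11, 9): e=[53,52,-6] → ·
    (2,5)@(5, 11): e=[-9,36,72] → ·
    (3,5)@(7, 11): e=[5,46,48] → █
    (5,5)@(11, 11): e=[33,66,0] → █  [on edge]
    (6,5)@(13, 11): e=[47,76,-24] → ·
    (6,9)@(13, 19): e=[-33,132,0] → ·  [on edge]
  covered (13 px):
    · · · · · · · · · ·
    · · · · █ · · · · ·
    · · · █ █ · · · · ·
    · · █ █ █ · · · · ·
    · · █ █ █ · · · · ·
    · · · █ █ █ · · · ·
    · · · · · █ · · · ·
    · · · · · · · · · ·
    · · · · · · · · · ·
    · · · · · · · · · ·
    · · · · · · · · · ·
    · · · · · · · · · ·

Final: [8,60,31]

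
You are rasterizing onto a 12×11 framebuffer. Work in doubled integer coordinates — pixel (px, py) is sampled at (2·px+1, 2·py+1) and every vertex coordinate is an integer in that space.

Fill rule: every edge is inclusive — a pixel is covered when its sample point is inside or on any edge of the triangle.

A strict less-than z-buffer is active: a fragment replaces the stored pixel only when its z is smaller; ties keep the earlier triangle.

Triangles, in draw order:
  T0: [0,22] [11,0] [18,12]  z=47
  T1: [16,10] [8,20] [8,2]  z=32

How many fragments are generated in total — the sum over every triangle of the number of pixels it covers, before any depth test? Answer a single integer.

T0:
  2·area = 286
  edge (0, 22)→(11, 0): d=(11,-22) inclusive
  edge (11, 0)→(18, 12): d=(7,12) inclusive
  edge (18, 12)→(0, 22): d=(-18,10) inclusive
    (5,0)@(11, 1): e=[11,7,268] → X
    (6,0)@(13, 1): e=[55,-17,248] → .
    (5,1)@(11, 3): e=[33,21,232] → X
    (6,1)@(13, 3): e=[77,-3,212] → .
    (4,2)@(9, 5): e=[11,59,216] → X
    (6,2)@(13, 5): e=[99,11,176] → X
    (7,2)@(15, 5): e=[143,-13,156] → .
    (4,3)@(9, 7): e=[33,73,180] → X
    (7,3)@(15, 7): e=[165,1,120] → X
    (8,3)@(17, 7): e=[209,-23,100] → .
    (3,4)@(7, 9): e=[11,111,164] → X
    (8,4)@(17, 9): e=[231,-9,64] → .
    (4,8)@(9, 17): e=[143,143,0] → X  [on edge]
  covered (37 px):
    . . . . . X . . . . . .
    . . . . . X . . . . . .
    . . . . X X X . . . . .
    . . . . X X X X . . . .
    . . . X X X X X . . . .
    . . . X X X X X X . . .
    . . X X X X X X . . . .
    . . X X X X . . . . . .
    . X X X X . . . . . . .
    . X X . . . . . . . . .
    X . . . . . . . . . . .
T1:
  2·area = 144
  edge (16, 10)→(8, 20): d=(-8,10) inclusive
  edge (8, 20)→(8, 2): d=(0,-18) inclusive
  edge (8, 2)→(16, 10): d=(8,8) inclusive
    (3,0)@(7, 1): e=[162,-18,0] → .  [on edge]
    (4,1)@(9, 3): e=[126,18,0] → X  [on edge]
    (5,1)@(11, 3): e=[106,54,-16] → .
    (4,2)@(9, 5): e=[110,18,16] → X
    (5,2)@(11, 5): e=[90,54,0] → X  [on edge]
    (6,2)@(13, 5): e=[70,90,-16] → .
    (4,3)@(9, 7): e=[94,18,32] → X
    (6,3)@(13, 7): e=[54,90,0] → X  [on edge]
    (7,3)@(15, 7): e=[34,126,-16] → .
    (4,4)@(9, 9): e=[78,18,48] → X
    (7,4)@(15, 9): e=[18,126,0] → X  [on edge]
    (8,4)@(17, 9): e=[-2,162,-16] → .
    (8,5)@(17, 11): e=[-18,162,0] → .  [on edge]
    (9,6)@(19, 13): e=[-54,198,0] → .  [on edge]
    (10,7)@(21, 15): e=[-90,234,0] → .  [on edge]
    (11,8)@(23, 17): e=[-126,270,0] → .  [on edge]
  covered (20 px):
    . . . . . . . . . . . .
    . . . . X . . . . . . .
    . . . . X X . . . . . .
    . . . . X X X . . . . .
    . . . . X X X X . . . .
    . . . . X X X X . . . .
    . . . . X X X . . . . .
    . . . . X X . . . . . .
    . . . . X . . . . . . .
    . . . . . . . . . . . .
    . . . . . . . . . . . .

Final: 57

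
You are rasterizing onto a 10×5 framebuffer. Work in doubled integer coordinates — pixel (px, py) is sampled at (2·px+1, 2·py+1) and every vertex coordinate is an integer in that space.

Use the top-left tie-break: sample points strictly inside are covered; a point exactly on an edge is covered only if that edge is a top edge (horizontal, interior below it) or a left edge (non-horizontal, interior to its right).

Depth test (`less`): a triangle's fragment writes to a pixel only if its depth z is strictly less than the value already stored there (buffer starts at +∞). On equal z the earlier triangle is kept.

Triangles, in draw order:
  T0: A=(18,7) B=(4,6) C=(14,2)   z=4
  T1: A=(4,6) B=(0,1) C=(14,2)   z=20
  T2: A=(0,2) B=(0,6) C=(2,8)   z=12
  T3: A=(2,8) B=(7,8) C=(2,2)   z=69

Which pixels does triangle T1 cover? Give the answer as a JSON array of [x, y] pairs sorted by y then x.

T0:
  2·area = 66
  edge (18, 7)→(4, 6): d=(-14,-1) top-left  bias=+0
  edge (4, 6)→(14, 2): d=(10,-4) top-left  bias=+0
  edge (14, 2)→(18, 7): d=(4,5) right/bottom  bias=-1
    (6,1)@(13, 3): e=[51,6,9] → #
    (7,1)@(15, 3): e=[53,14,-1] → ·
    (3,2)@(7, 5): e=[17,2,47] → #
    (4,2)@(9, 5): e=[19,10,37] → #
    (5,2)@(11, 5): e=[21,18,27] → #
    (7,2)@(15, 5): e=[25,34,7] → #
    (8,2)@(17, 5): e=[27,42,-3] → ·
    (3,3)@(7, 7): e=[-11,22,55] → ·
    (4,3)@(9, 7): e=[-9,30,45] → ·
    (5,3)@(11, 7): e=[-7,38,35] → ·
    (6,3)@(13, 7): e=[-5,46,25] → ·
    (7,3)@(15, 7): e=[-3,54,15] → ·
  covered (6 px):
    · · · · · · · · · ·
    · · · · · · # · · ·
    · · · # # # # # · ·
    · · · · · · · · · ·
    · · · · · · · · · ·
T1:
  2·area = 66
  edge (4, 6)→(0, 1): d=(-4,-5) top-left  bias=+0
  edge (0, 1)→(14, 2): d=(14,1) right/bottom  bias=-1
  edge (14, 2)→(4, 6): d=(-10,4) right/bottom  bias=-1
    (1,1)@(3, 3): e=[7,25,34] → #
    (2,1)@(5, 3): e=[17,23,26] → #
    (3,1)@(7, 3): e=[27,21,18] → #
    (4,1)@(9, 3): e=[37,19,10] → #
    (5,1)@(11, 3): e=[47,17,2] → #
    (6,1)@(13, 3): e=[57,15,-6] → ·
    (1,2)@(3, 5): e=[-1,53,14] → ·
    (2,2)@(5, 5): e=[9,51,6] → #
    (3,2)@(7, 5): e=[19,49,-2] → ·
    (4,2)@(9, 5): e=[29,47,-10] → ·
    (5,2)@(11, 5): e=[39,45,-18] → ·
    (2,3)@(5, 7): e=[1,79,-14] → ·
  covered (6 px):
    · · · · · · · · · ·
    · # # # # # · · · ·
    · · # · · · · · · ·
    · · · · · · · · · ·
    · · · · · · · · · ·
T2:
  2·area = 8  (B↔C swapped to make it positive)
  edge (0, 2)→(2, 8): d=(2,6) right/bottom  bias=-1
  edge (2, 8)→(0, 6): d=(-2,-2) top-left  bias=+0
  edge (0, 6)→(0, 2): d=(0,-4) top-left  bias=+0
    (0,2)@(1, 5): e=[0,4,4] → ·  [on edge]
    (0,3)@(1, 7): e=[4,0,4] → #  [on edge]
    (1,3)@(3, 7): e=[-8,4,12] → ·
    (0,4)@(1, 9): e=[8,-4,4] → ·
    (1,4)@(3, 9): e=[-4,0,12] → ·  [on edge]
  covered (1 px):
    · · · · · · · · · ·
    · · · · · · · · · ·
    · · · · · · · · · ·
    # · · · · · · · · ·
    · · · · · · · · · ·
T3:
  2·area = 30  (B↔C swapped to make it positive)
  edge (2, 8)→(2, 2): d=(0,-6) top-left  bias=+0
  edge (2, 2)→(7, 8): d=(5,6) right/bottom  bias=-1
  edge (7, 8)→(2, 8): d=(-5,0) right/bottom  bias=-1
    (1,2)@(3, 5): e=[6,9,15] → #
    (2,2)@(5, 5): e=[18,-3,15] → ·
    (1,3)@(3, 7): e=[6,19,5] → #
    (2,3)@(5, 7): e=[18,7,5] → #
    (3,3)@(7, 7): e=[30,-5,5] → ·
    (1,4)@(3, 9): e=[6,29,-5] → ·
    (2,4)@(5, 9): e=[18,17,-5] → ·
  covered (3 px):
    · · · · · · · · · ·
    · · · · · · · · · ·
    · # · · · · · · · ·
    · # # · · · · · · ·
    · · · · · · · · · ·

Result: [[1,1],[2,1],[3,1],[4,1],[5,1],[2,2]]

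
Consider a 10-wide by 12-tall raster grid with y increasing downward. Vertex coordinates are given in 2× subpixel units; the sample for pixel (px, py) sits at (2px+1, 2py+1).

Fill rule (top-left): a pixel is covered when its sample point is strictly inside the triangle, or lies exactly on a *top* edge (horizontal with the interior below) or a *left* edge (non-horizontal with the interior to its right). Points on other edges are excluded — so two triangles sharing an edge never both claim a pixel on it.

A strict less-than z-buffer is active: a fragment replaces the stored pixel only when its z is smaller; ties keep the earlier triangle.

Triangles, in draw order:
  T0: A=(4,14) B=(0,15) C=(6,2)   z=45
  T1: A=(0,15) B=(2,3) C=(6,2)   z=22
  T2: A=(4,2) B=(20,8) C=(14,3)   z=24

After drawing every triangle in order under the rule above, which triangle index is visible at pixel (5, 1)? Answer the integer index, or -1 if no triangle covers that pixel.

T0:
  2·area = 46
  edge (4, 14)→(0, 15): d=(-4,1) right/bottom  bias=-1
  edge (0, 15)→(6, 2): d=(6,-13) top-left  bias=+0
  edge (6, 2)→(4, 14): d=(-2,12) right/bottom  bias=-1
    (2,2)@(5, 5): e=[35,5,6] → X
    (3,2)@(7, 5): e=[33,31,-18] → .
    (2,3)@(5, 7): e=[27,17,2] → X
    (3,3)@(7, 7): e=[25,43,-22] → .
    (1,4)@(3, 9): e=[21,3,22] → X
    (2,4)@(5, 9): e=[19,29,-2] → .
    (1,5)@(3, 11): e=[13,15,18] → X
    (2,5)@(5, 11): e=[11,41,-6] → .
    (0,6)@(1, 13): e=[7,1,38] → X
    (2,6)@(5, 13): e=[3,53,-10] → .
    (0,7)@(1, 15): e=[-1,13,34] → .
    (1,7)@(3, 15): e=[-3,39,10] → .
  covered (6 px):
    . . . . . . . . . .
    . . . . . . . . . .
    . . X . . . . . . .
    . . X . . . . . . .
    . X . . . . . . . .
    . X . . . . . . . .
    X X . . . . . . . .
    . . . . . . . . . .
    . . . . . . . . . .
    . . . . . . . . . .
    . . . . . . . . . .
    . . . . . . . . . .
T1:
  2·area = 46
  edge (0, 15)→(2, 3): d=(2,-12) top-left  bias=+0
  edge (2, 3)→(6, 2): d=(4,-1) top-left  bias=+0
  edge (6, 2)→(0, 15): d=(-6,13) right/bottom  bias=-1
    (1,1)@(3, 3): e=[12,1,33] → X
    (2,1)@(5, 3): e=[36,3,7] → X
    (3,1)@(7, 3): e=[60,5,-19] → .
    (1,2)@(3, 5): e=[16,9,21] → X
    (2,2)@(5, 5): e=[40,11,-5] → .
    (1,3)@(3, 7): e=[20,17,9] → X
    (2,3)@(5, 7): e=[44,19,-17] → .
    (0,4)@(1, 9): e=[0,23,23] → X  [on edge]
    (1,4)@(3, 9): e=[24,25,-3] → .
    (0,5)@(1, 11): e=[4,31,11] → X
    (1,5)@(3, 11): e=[28,33,-15] → .
    (0,6)@(1, 13): e=[8,39,-1] → .
  covered (6 px):
    . . . . . . . . . .
    . X X . . . . . . .
    . X . . . . . . . .
    . X . . . . . . . .
    X . . . . . . . . .
    X . . . . . . . . .
    . . . . . . . . . .
    . . . . . . . . . .
    . . . . . . . . . .
    . . . . . . . . . .
    . . . . . . . . . .
    . . . . . . . . . .
T2:
  2·area = 44  (B↔C swapped to make it positive)
  edge (4, 2)→(14, 3): d=(10,1) right/bottom  bias=-1
  edge (14, 3)→(20, 8): d=(6,5) right/bottom  bias=-1
  edge (20, 8)→(4, 2): d=(-16,-6) top-left  bias=+0
    (3,1)@(7, 3): e=[7,35,2] → X
    (4,1)@(9, 3): e=[5,25,14] → X
    (5,1)@(11, 3): e=[3,15,26] → X
    (6,1)@(13, 3): e=[1,5,38] → X
    (7,1)@(15, 3): e=[-1,-5,50] → .
    (3,2)@(7, 5): e=[27,47,-30] → .
    (4,2)@(9, 5): e=[25,37,-18] → .
    (5,2)@(11, 5): e=[23,27,-6] → .
    (6,2)@(13, 5): e=[21,17,6] → X
    (7,2)@(15, 5): e=[19,7,18] → X
    (8,2)@(17, 5): e=[17,-3,30] → .
    (6,3)@(13, 7): e=[41,29,-26] → .
  covered (6 px):
    . . . . . . . . . .
    . . . X X X X . . .
    . . . . . . X X . .
    . . . . . . . . . .
    . . . . . . . . . .
    . . . . . . . . . .
    . . . . . . . . . .
    . . . . . . . . . .
    . . . . . . . . . .
    . . . . . . . . . .
    . . . . . . . . . .
    . . . . . . . . . .

Z-buffer (winner per pixel, '.' = empty):
  . . . . . . . . . .
  . 1 1 2 2 2 2 . . .
  . 1 0 . . . 2 2 . .
  . 1 0 . . . . . . .
  1 0 . . . . . . . .
  1 0 . . . . . . . .
  0 0 . . . . . . . .
  . . . . . . . . . .
  . . . . . . . . . .
  . . . . . . . . . .
  . . . . . . . . . .
  . . . . . . . . . .

Answer: 2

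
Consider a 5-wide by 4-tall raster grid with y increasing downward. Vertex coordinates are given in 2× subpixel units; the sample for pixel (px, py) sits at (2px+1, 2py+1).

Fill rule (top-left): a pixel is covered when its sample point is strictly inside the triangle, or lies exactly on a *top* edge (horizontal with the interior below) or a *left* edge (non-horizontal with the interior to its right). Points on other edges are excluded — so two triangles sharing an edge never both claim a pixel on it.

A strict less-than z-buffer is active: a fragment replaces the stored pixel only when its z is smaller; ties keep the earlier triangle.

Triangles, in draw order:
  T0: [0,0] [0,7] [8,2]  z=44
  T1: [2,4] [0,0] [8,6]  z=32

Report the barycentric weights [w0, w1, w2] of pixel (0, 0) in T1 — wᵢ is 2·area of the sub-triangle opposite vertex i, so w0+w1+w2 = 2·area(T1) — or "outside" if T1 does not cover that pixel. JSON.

T0:
  2·area = 56  (B↔C swapped to make it positive)
  edge (0, 0)→(8, 2): d=(8,2) right/bottom  bias=-1
  edge (8, 2)→(0, 7): d=(-8,5) right/bottom  bias=-1
  edge (0, 7)→(0, 0): d=(0,-7) top-left  bias=+0
    (0,0)@(1, 1): e=[6,43,7] → #
    (1,0)@(3, 1): e=[2,33,21] → #
    (2,0)@(5, 1): e=[-2,23,35] → ·
    (0,1)@(1, 3): e=[22,27,7] → #
    (2,1)@(5, 3): e=[14,7,35] → #
    (3,1)@(7, 3): e=[10,-3,49] → ·
    (0,2)@(1, 5): e=[38,11,7] → #
    (2,2)@(5, 5): e=[30,-9,35] → ·
    (0,3)@(1, 7): e=[54,-5,7] → ·
    (1,3)@(3, 7): e=[50,-15,21] → ·
  covered (7 px):
    # # · · ·
    # # # · ·
    # # · · ·
    · · · · ·
T1:
  2·area = 20
  edge (2, 4)→(0, 0): d=(-2,-4) top-left  bias=+0
  edge (0, 0)→(8, 6): d=(8,6) right/bottom  bias=-1
  edge (8, 6)→(2, 4): d=(-6,-2) top-left  bias=+0
    (0,0)@(1, 1): e=[2,2,16] → #
    (1,0)@(3, 1): e=[10,-10,20] → ·
    (0,1)@(1, 3): e=[-2,18,4] → ·
    (1,1)@(3, 3): e=[6,6,8] → #
    (2,1)@(5, 3): e=[14,-6,12] → ·
    (1,2)@(3, 5): e=[2,22,-4] → ·
    (2,2)@(5, 5): e=[10,10,0] → #  [on edge]
    (3,2)@(7, 5): e=[18,-2,4] → ·
    (2,3)@(5, 7): e=[6,26,-12] → ·
  covered (3 px):
    # · · · ·
    · # · · ·
    · · # · ·
    · · · · ·

Final: [2,16,2]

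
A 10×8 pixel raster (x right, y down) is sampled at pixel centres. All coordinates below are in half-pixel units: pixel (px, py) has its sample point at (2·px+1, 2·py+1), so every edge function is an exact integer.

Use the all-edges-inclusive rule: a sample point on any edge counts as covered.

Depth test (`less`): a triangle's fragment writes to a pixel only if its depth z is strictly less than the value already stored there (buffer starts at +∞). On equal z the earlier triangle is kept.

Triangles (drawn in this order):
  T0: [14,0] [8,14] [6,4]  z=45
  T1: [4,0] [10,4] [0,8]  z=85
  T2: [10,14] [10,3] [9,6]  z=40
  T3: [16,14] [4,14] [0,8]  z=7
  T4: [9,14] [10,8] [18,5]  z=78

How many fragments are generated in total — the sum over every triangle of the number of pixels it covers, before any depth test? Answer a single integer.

T0:
  2·area = 88
  edge (14, 0)→(8, 14): d=(-6,14) inclusive
  edge (8, 14)→(6, 4): d=(-2,-10) inclusive
  edge (6, 4)→(14, 0): d=(8,-4) inclusive
    (6,0)@(13, 1): e=[8,76,4] → X
    (7,0)@(15, 1): e=[-20,96,12] → .
    (4,1)@(9, 3): e=[52,32,4] → X
    (5,1)@(11, 3): e=[24,52,12] → X
    (6,1)@(13, 3): e=[-4,72,20] → .
    (3,2)@(7, 5): e=[68,8,12] → X
    (6,2)@(13, 5): e=[-16,68,36] → .
    (3,3)@(7, 7): e=[56,4,28] → X
    (5,3)@(11, 7): e=[0,44,44] → X  [on edge]
    (6,3)@(13, 7): e=[-28,64,52] → .
    (3,4)@(7, 9): e=[44,0,44] → X  [on edge]
    (5,4)@(11, 9): e=[-12,40,60] → .
  covered (12 px):
    . . . . . . X . . .
    . . . . X X . . . .
    . . . X X X . . . .
    . . . X X X . . . .
    . . . X X . . . . .
    . . . . X . . . . .
    . . . . . . . . . .
    . . . . . . . . . .
T1:
  2·area = 64
  edge (4, 0)→(10, 4): d=(6,4) inclusive
  edge (10, 4)→(0, 8): d=(-10,4) inclusive
  edge (0, 8)→(4, 0): d=(4,-8) inclusive
    (2,0)@(5, 1): e=[2,50,12] → X
    (3,0)@(7, 1): e=[-6,42,28] → .
    (1,1)@(3, 3): e=[22,38,4] → X
    (3,1)@(7, 3): e=[6,22,36] → X
    (4,1)@(9, 3): e=[-2,14,52] → .
    (1,2)@(3, 5): e=[34,18,12] → X
    (4,2)@(9, 5): e=[10,-6,60] → .
    (0,3)@(1, 7): e=[54,6,4] → X
    (1,3)@(3, 7): e=[46,-2,20] → .
    (2,3)@(5, 7): e=[38,-10,36] → .
    (3,3)@(7, 7): e=[30,-18,52] → .
    (0,4)@(1, 9): e=[66,-14,12] → .
  covered (8 px):
    . . X . . . . . . .
    . X X X . . . . . .
    . X X X . . . . . .
    X . . . . . . . . .
    . . . . . . . . . .
    . . . . . . . . . .
    . . . . . . . . . .
    . . . . . . . . . .
T2:
  2·area = 11  (B↔C swapped to make it positive)
  edge (10, 14)→(9, 6): d=(-1,-8) inclusive
  edge (9, 6)→(10, 3): d=(1,-3) inclusive
  edge (10, 3)→(10, 14): d=(0,11) inclusive
  covered (0 px):
    . . . . . . . . . .
    . . . . . . . . . .
    . . . . . . . . . .
    . . . . . . . . . .
    . . . . . . . . . .
    . . . . . . . . . .
    . . . . . . . . . .
    . . . . . . . . . .
T3:
  2·area = 72
  edge (16, 14)→(4, 14): d=(-12,0) inclusive
  edge (4, 14)→(0, 8): d=(-4,-6) inclusive
  edge (0, 8)→(16, 14): d=(16,6) inclusive
    (0,4)@(1, 9): e=[60,2,10] → X
    (1,4)@(3, 9): e=[60,14,-2] → .
    (0,5)@(1, 11): e=[36,-6,42] → .
    (1,5)@(3, 11): e=[36,6,30] → X
    (2,5)@(5, 11): e=[36,18,18] → X
    (3,5)@(7, 11): e=[36,30,6] → X
    (4,5)@(9, 11): e=[36,42,-6] → .
    (1,6)@(3, 13): e=[12,-2,62] → .
    (2,6)@(5, 13): e=[12,10,50] → X
    (4,6)@(9, 13): e=[12,34,26] → X
    (5,6)@(11, 13): e=[12,46,14] → X
    (6,6)@(13, 13): e=[12,58,2] → X
  covered (9 px):
    . . . . . . . . . .
    . . . . . . . . . .
    . . . . . . . . . .
    . . . . . . . . . .
    X . . . . . . . . .
    . X X X . . . . . .
    . . X X X X X . . .
    . . . . . . . . . .
T4:
  2·area = 45
  edge (9, 14)→(10, 8): d=(1,-6) inclusive
  edge (10, 8)→(18, 5): d=(8,-3) inclusive
  edge (18, 5)→(9, 14): d=(-9,9) inclusive
    (6,3)@(13, 7): e=[17,1,27] → X
    (7,3)@(15, 7): e=[29,7,9] → X
    (8,3)@(17, 7): e=[41,13,-9] → .
    (5,4)@(11, 9): e=[7,11,27] → X
    (7,4)@(15, 9): e=[31,23,-9] → .
    (5,5)@(11, 11): e=[9,27,9] → X
    (6,5)@(13, 11): e=[21,33,-9] → .
    (5,6)@(11, 13): e=[11,43,-9] → .
  covered (5 px):
    . . . . . . . . . .
    . . . . . . . . . .
    . . . . . . . . . .
    . . . . . . X X . .
    . . . . . X X . . .
    . . . . . X . . . .
    . . . . . . . . . .
    . . . . . . . . . .

Answer: 34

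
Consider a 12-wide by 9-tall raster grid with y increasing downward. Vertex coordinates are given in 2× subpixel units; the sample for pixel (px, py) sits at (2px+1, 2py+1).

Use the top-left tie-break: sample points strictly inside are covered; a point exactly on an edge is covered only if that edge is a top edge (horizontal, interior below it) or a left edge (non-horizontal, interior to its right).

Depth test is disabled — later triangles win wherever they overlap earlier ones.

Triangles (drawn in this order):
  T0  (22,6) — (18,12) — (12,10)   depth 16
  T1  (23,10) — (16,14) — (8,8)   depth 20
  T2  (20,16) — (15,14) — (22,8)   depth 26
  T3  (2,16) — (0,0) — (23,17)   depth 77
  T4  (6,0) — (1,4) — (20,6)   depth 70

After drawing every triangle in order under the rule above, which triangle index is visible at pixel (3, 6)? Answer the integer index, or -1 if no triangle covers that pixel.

T0:
  2·area = 44
  edge (22, 6)→(18, 12): d=(-4,6) right/bottom  bias=-1
  edge (18, 12)→(12, 10): d=(-6,-2) top-left  bias=+0
  edge (12, 10)→(22, 6): d=(10,-4) top-left  bias=+0
    (1,3)@(3, 7): e=[110,0,-66] → ·  [on edge]
    (10,3)@(21, 7): e=[2,36,6] → █
    (11,3)@(23, 7): e=[-10,40,14] → ·
    (4,4)@(9, 9): e=[66,0,-22] → ·  [on edge]
    (7,4)@(15, 9): e=[30,12,2] → █
    (8,4)@(17, 9): e=[18,16,10] → █
    (9,4)@(19, 9): e=[6,20,18] → █
    (10,4)@(21, 9): e=[-6,24,26] → ·
    (7,5)@(15, 11): e=[22,0,22] → █  [on edge]
    (9,5)@(19, 11): e=[-2,8,38] → ·
    (7,6)@(15, 13): e=[14,-12,42] → ·
    (8,6)@(17, 13): e=[2,-8,50] → ·
    (10,6)@(21, 13): e=[-22,0,66] → ·  [on edge]
  covered (6 px):
    · · · · · · · · · · · ·
    · · · · · · · · · · · ·
    · · · · · · · · · · · ·
    · · · · · · · · · · █ ·
    · · · · · · · █ █ █ · ·
    · · · · · · · █ █ · · ·
    · · · · · · · · · · · ·
    · · · · · · · · · · · ·
    · · · · · · · · · · · ·
T1:
  2·area = 74
  edge (23, 10)→(16, 14): d=(-7,4) right/bottom  bias=-1
  edge (16, 14)→(8, 8): d=(-8,-6) top-left  bias=+0
  edge (8, 8)→(23, 10): d=(15,2) right/bottom  bias=-1
    (5,4)@(11, 9): e=[55,10,9] → █
    (6,4)@(13, 9): e=[47,22,5] → █
    (7,4)@(15, 9): e=[39,34,1] → █
    (8,4)@(17, 9): e=[31,46,-3] → ·
    (5,5)@(11, 11): e=[41,-6,39] → ·
    (6,5)@(13, 11): e=[33,6,35] → █
    (8,5)@(17, 11): e=[17,30,27] → █
    (9,5)@(19, 11): e=[9,42,23] → █
    (10,5)@(21, 11): e=[1,54,19] → █
    (11,5)@(23, 11): e=[-7,66,15] → ·
    (6,6)@(13, 13): e=[19,-10,65] → ·
    (7,6)@(15, 13): e=[11,2,61] → █
  covered (10 px):
    · · · · · · · · · · · ·
    · · · · · · · · · · · ·
    · · · · · · · · · · · ·
    · · · · · · · · · · · ·
    · · · · · █ █ █ · · · ·
    · · · · · · █ █ █ █ █ ·
    · · · · · · · █ █ · · ·
    · · · · · · · · · · · ·
    · · · · · · · · · · · ·
T2:
  2·area = 44
  edge (20, 16)→(15, 14): d=(-5,-2) top-left  bias=+0
  edge (15, 14)→(22, 8): d=(7,-6) top-left  bias=+0
  edge (22, 8)→(20, 16): d=(-2,8) right/bottom  bias=-1
    (10,4)@(21, 9): e=[37,1,6] → █
    (11,4)@(23, 9): e=[41,13,-10] → ·
    (9,5)@(19, 11): e=[23,3,18] → █
    (11,5)@(23, 11): e=[31,27,-14] → ·
    (8,6)@(17, 13): e=[9,5,30] → █
    (10,6)@(21, 13): e=[17,29,-2] → ·
    (8,7)@(17, 15): e=[-1,19,26] → ·
    (9,7)@(19, 15): e=[3,31,10] → █
    (10,7)@(21, 15): e=[7,43,-6] → ·
    (9,8)@(19, 17): e=[-7,45,6] → ·
  covered (6 px):
    · · · · · · · · · · · ·
    · · · · · · · · · · · ·
    · · · · · · · · · · · ·
    · · · · · · · · · · · ·
    · · · · · · · · · · █ ·
    · · · · · · · · · █ █ ·
    · · · · · · · · █ █ · ·
    · · · · · · · · · █ · ·
    · · · · · · · · · · · ·
T3:
  2·area = 334
  edge (2, 16)→(0, 0): d=(-2,-16) top-left  bias=+0
  edge (0, 0)→(23, 17): d=(23,17) right/bottom  bias=-1
  edge (23, 17)→(2, 16): d=(-21,-1) top-left  bias=+0
    (0,0)@(1, 1): e=[14,6,314] → █
    (1,0)@(3, 1): e=[46,-28,316] → ·
    (0,1)@(1, 3): e=[10,52,272] → █
    (1,1)@(3, 3): e=[42,18,274] → █
    (2,1)@(5, 3): e=[74,-16,276] → ·
    (0,2)@(1, 5): e=[6,98,230] → █
    (2,2)@(5, 5): e=[70,30,234] → █
    (3,2)@(7, 5): e=[102,-4,236] → ·
    (0,3)@(1, 7): e=[2,144,188] → █
    (3,3)@(7, 7): e=[98,42,194] → █
    (4,3)@(9, 7): e=[130,8,196] → █
    (5,3)@(11, 7): e=[162,-26,198] → ·
    (11,8)@(23, 17): e=[334,0,0] → ·  [on edge]
  covered (39 px):
    █ · · · · · · · · · · ·
    █ █ · · · · · · · · · ·
    █ █ █ · · · · · · · · ·
    █ █ █ █ █ · · · · · · ·
    · █ █ █ █ █ · · · · · ·
    · █ █ █ █ █ █ · · · · ·
    · █ █ █ █ █ █ █ █ · · ·
    · █ █ █ █ █ █ █ █ █ · ·
    · · · · · · · · · · · ·
T4:
  2·area = 86  (B↔C swapped to make it positive)
  edge (6, 0)→(20, 6): d=(14,6) right/bottom  bias=-1
  edge (20, 6)→(1, 4): d=(-19,-2) top-left  bias=+0
  edge (1, 4)→(6, 0): d=(5,-4) top-left  bias=+0
    (2,0)@(5, 1): e=[20,65,1] → █
    (3,0)@(7, 1): e=[8,69,9] → █
    (4,0)@(9, 1): e=[-4,73,17] → ·
    (1,1)@(3, 3): e=[60,23,3] → █
    (4,1)@(9, 3): e=[24,35,27] → █
    (5,1)@(11, 3): e=[12,39,35] → █
    (6,1)@(13, 3): e=[0,43,43] → ·  [on edge]
    (1,2)@(3, 5): e=[88,-15,13] → ·
    (2,2)@(5, 5): e=[76,-11,21] → ·
    (3,2)@(7, 5): e=[64,-7,29] → ·
    (4,2)@(9, 5): e=[52,-3,37] → ·
    (5,2)@(11, 5): e=[40,1,45] → █
  covered (11 px):
    · · █ █ · · · · · · · ·
    · █ █ █ █ █ · · · · · ·
    · · · · · █ █ █ █ · · ·
    · · · · · · · · · · · ·
    · · · · · · · · · · · ·
    · · · · · · · · · · · ·
    · · · · · · · · · · · ·
    · · · · · · · · · · · ·
    · · · · · · · · · · · ·

Z-buffer (winner per pixel, '.' = empty):
  3 . 4 4 . . . . . . . .
  3 4 4 4 4 4 . . . . . .
  3 3 3 . . 4 4 4 4 . . .
  3 3 3 3 3 . . . . . 0 .
  . 3 3 3 3 3 1 1 0 0 2 .
  . 3 3 3 3 3 3 1 1 2 2 .
  . 3 3 3 3 3 3 3 3 2 . .
  . 3 3 3 3 3 3 3 3 3 . .
  . . . . . . . . . . . .

Final: 3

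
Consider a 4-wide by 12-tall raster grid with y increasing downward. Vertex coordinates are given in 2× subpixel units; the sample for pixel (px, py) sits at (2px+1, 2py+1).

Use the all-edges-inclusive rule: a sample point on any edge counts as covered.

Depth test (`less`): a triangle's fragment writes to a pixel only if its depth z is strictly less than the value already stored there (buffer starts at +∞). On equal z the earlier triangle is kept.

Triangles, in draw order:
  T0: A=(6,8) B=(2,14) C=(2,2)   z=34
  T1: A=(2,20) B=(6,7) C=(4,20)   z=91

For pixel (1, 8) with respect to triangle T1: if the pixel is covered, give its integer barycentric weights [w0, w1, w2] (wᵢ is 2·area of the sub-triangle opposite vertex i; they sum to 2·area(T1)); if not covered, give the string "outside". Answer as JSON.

T0:
  2·area = 48
  edge (6, 8)→(2, 14): d=(-4,6) inclusive
  edge (2, 14)→(2, 2): d=(0,-12) inclusive
  edge (2, 2)→(6, 8): d=(4,6) inclusive
    (1,2)@(3, 5): e=[30,12,6] → X
    (2,2)@(5, 5): e=[18,36,-6] → .
    (1,3)@(3, 7): e=[22,12,14] → X
    (2,3)@(5, 7): e=[10,36,2] → X
    (3,3)@(7, 7): e=[-2,60,-10] → .
    (1,4)@(3, 9): e=[14,12,22] → X
    (3,4)@(7, 9): e=[-10,60,-2] → .
    (1,5)@(3, 11): e=[6,12,30] → X
    (2,5)@(5, 11): e=[-6,36,18] → .
    (1,6)@(3, 13): e=[-2,12,38] → .
  covered (6 px):
    . . . .
    . . . .
    . X . .
    . X X .
    . X X .
    . X . .
    . . . .
    . . . .
    . . . .
    . . . .
    . . . .
    . . . .
T1:
  2·area = 26
  edge (2, 20)→(6, 7): d=(4,-13) inclusive
  edge (6, 7)→(4, 20): d=(-2,13) inclusive
  edge (4, 20)→(2, 20): d=(-2,0) inclusive
    (2,5)@(5, 11): e=[3,5,18] → X
    (3,5)@(7, 11): e=[29,-21,18] → .
    (2,6)@(5, 13): e=[11,1,14] → X
    (3,6)@(7, 13): e=[37,-25,14] → .
    (2,7)@(5, 15): e=[19,-3,10] → .
    (1,8)@(3, 17): e=[1,19,6] → X
    (2,8)@(5, 17): e=[27,-7,6] → .
    (1,9)@(3, 19): e=[9,15,2] → X
    (2,9)@(5, 19): e=[35,-11,2] → .
    (1,10)@(3, 21): e=[17,11,-2] → .
  covered (4 px):
    . . . .
    . . . .
    . . . .
    . . . .
    . . . .
    . . X .
    . . X .
    . . . .
    . X . .
    . X . .
    . . . .
    . . . .

Answer: [19,6,1]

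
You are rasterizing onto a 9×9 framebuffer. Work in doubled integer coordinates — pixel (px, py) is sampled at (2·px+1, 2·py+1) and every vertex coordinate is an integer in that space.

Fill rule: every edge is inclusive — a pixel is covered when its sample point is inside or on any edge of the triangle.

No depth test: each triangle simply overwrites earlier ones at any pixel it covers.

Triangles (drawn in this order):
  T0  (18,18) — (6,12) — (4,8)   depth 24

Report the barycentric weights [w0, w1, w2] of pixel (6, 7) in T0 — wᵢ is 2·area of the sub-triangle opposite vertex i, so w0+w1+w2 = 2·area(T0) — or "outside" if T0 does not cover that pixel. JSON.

T0:
  2·area = 36
  edge (18, 18)→(6, 12): d=(-12,-6) inclusive
  edge (6, 12)→(4, 8): d=(-2,-4) inclusive
  edge (4, 8)→(18, 18): d=(14,10) inclusive
    (2,4)@(5, 9): e=[30,2,4] → X
    (3,4)@(7, 9): e=[42,10,-16] → .
    (2,5)@(5, 11): e=[6,-2,32] → .
    (3,5)@(7, 11): e=[18,6,12] → X
    (4,5)@(9, 11): e=[30,14,-8] → .
    (3,6)@(7, 13): e=[-6,2,40] → .
    (4,6)@(9, 13): e=[6,10,20] → X
    (5,6)@(11, 13): e=[18,18,0] → X  [on edge]
    (6,6)@(13, 13): e=[30,26,-20] → .
    (4,7)@(9, 15): e=[-18,6,48] → .
    (5,7)@(11, 15): e=[-6,14,28] → .
    (6,7)@(13, 15): e=[6,22,8] → X
  covered (5 px):
    . . . . . . . . .
    . . . . . . . . .
    . . . . . . . . .
    . . . . . . . . .
    . . X . . . . . .
    . . . X . . . . .
    . . . . X X . . .
    . . . . . . X . .
    . . . . . . . . .

Result: [22,8,6]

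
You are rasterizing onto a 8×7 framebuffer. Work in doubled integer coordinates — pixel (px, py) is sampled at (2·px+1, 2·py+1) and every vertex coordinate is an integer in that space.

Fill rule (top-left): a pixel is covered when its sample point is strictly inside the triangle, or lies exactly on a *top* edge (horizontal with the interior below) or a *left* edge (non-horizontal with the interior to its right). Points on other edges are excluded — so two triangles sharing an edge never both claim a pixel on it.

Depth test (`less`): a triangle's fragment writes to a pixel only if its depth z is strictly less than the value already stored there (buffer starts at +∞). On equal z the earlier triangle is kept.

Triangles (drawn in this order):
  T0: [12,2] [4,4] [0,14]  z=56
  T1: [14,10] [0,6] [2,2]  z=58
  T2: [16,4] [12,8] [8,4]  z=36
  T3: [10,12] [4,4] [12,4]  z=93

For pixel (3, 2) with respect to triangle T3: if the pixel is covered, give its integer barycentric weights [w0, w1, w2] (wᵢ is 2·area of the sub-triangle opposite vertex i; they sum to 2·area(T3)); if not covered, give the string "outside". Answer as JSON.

T0:
  2·area = 72  (B↔C swapped to make it positive)
  edge (12, 2)→(0, 14): d=(-12,12) right/bottom  bias=-1
  edge (0, 14)→(4, 4): d=(4,-10) top-left  bias=+0
  edge (4, 4)→(12, 2): d=(8,-2) top-left  bias=+0
    (6,0)@(13, 1): e=[0,78,-6] → ·  [on edge]
    (4,1)@(9, 3): e=[24,46,2] → █
    (5,1)@(11, 3): e=[0,66,6] → ·  [on edge]
    (2,2)@(5, 5): e=[48,14,10] → █
    (3,2)@(7, 5): e=[24,34,14] → █
    (4,2)@(9, 5): e=[0,54,18] → ·  [on edge]
    (1,3)@(3, 7): e=[48,2,22] → █
    (3,3)@(7, 7): e=[0,42,30] → ·  [on edge]
    (1,4)@(3, 9): e=[24,10,38] → █
    (2,4)@(5, 9): e=[0,30,42] → ·  [on edge]
    (1,5)@(3, 11): e=[0,18,54] → ·  [on edge]
    (0,6)@(1, 13): e=[0,6,66] → ·  [on edge]
  covered (6 px):
    · · · · · · · ·
    · · · · █ · · ·
    · · █ █ · · · ·
    · █ █ · · · · ·
    · █ · · · · · ·
    · · · · · · · ·
    · · · · · · · ·
T1:
  2·area = 64
  edge (14, 10)→(0, 6): d=(-14,-4) top-left  bias=+0
  edge (0, 6)→(2, 2): d=(2,-4) top-left  bias=+0
  edge (2, 2)→(14, 10): d=(12,8) right/bottom  bias=-1
    (1,1)@(3, 3): e=[54,6,4] → █
    (2,1)@(5, 3): e=[62,14,-12] → ·
    (0,2)@(1, 5): e=[18,2,44] → █
    (2,2)@(5, 5): e=[34,18,12] → █
    (3,2)@(7, 5): e=[42,26,-4] → ·
    (0,3)@(1, 7): e=[-10,6,68] → ·
    (1,3)@(3, 7): e=[-2,14,52] → ·
    (2,3)@(5, 7): e=[6,22,36] → █
    (3,3)@(7, 7): e=[14,30,20] → █
    (4,3)@(9, 7): e=[22,38,4] → █
    (5,3)@(11, 7): e=[30,46,-12] → ·
    (2,4)@(5, 9): e=[-22,26,60] → ·
  covered (8 px):
    · · · · · · · ·
    · █ · · · · · ·
    █ █ █ · · · · ·
    · · █ █ █ · · ·
    · · · · · █ · ·
    · · · · · · · ·
    · · · · · · · ·
T2:
  2·area = 32
  edge (16, 4)→(12, 8): d=(-4,4) right/bottom  bias=-1
  edge (12, 8)→(8, 4): d=(-4,-4) top-left  bias=+0
  edge (8, 4)→(16, 4): d=(8,0) top-left  bias=+0
    (2,0)@(5, 1): e=[56,0,-24] → ·  [on edge]
    (3,1)@(7, 3): e=[40,0,-8] → ·  [on edge]
    (4,2)@(9, 5): e=[24,0,8] → █  [on edge]
    (5,2)@(11, 5): e=[16,8,8] → █
    (6,2)@(13, 5): e=[8,16,8] → █
    (7,2)@(15, 5): e=[0,24,8] → ·  [on edge]
    (4,3)@(9, 7): e=[16,-8,24] → ·
    (5,3)@(11, 7): e=[8,0,24] → █  [on edge]
    (6,3)@(13, 7): e=[0,8,24] → ·  [on edge]
    (5,4)@(11, 9): e=[0,-8,40] → ·  [on edge]
    (6,4)@(13, 9): e=[-8,0,40] → ·  [on edge]
    (4,5)@(9, 11): e=[0,-24,56] → ·  [on edge]
    (7,5)@(15, 11): e=[-24,0,56] → ·  [on edge]
    (3,6)@(7, 13): e=[0,-40,72] → ·  [on edge]
  covered (4 px):
    · · · · · · · ·
    · · · · · · · ·
    · · · · █ █ █ ·
    · · · · · █ · ·
    · · · · · · · ·
    · · · · · · · ·
    · · · · · · · ·
T3:
  2·area = 64
  edge (10, 12)→(4, 4): d=(-6,-8) top-left  bias=+0
  edge (4, 4)→(12, 4): d=(8,0) top-left  bias=+0
  edge (12, 4)→(10, 12): d=(-2,8) right/bottom  bias=-1
    (2,2)@(5, 5): e=[2,8,54] → █
    (3,2)@(7, 5): e=[18,8,38] → █
    (4,2)@(9, 5): e=[34,8,22] → █
    (5,2)@(11, 5): e=[50,8,6] → █
    (6,2)@(13, 5): e=[66,8,-10] → ·
    (2,3)@(5, 7): e=[-10,24,50] → ·
    (3,3)@(7, 7): e=[6,24,34] → █
    (6,3)@(13, 7): e=[54,24,-14] → ·
    (3,4)@(7, 9): e=[-6,40,30] → ·
    (4,4)@(9, 9): e=[10,40,14] → █
    (5,4)@(11, 9): e=[26,40,-2] → ·
    (4,5)@(9, 11): e=[-2,56,10] → ·
  covered (8 px):
    · · · · · · · ·
    · · · · · · · ·
    · · █ █ █ █ · ·
    · · · █ █ █ · ·
    · · · · █ · · ·
    · · · · · · · ·
    · · · · · · · ·

Answer: [8,38,18]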